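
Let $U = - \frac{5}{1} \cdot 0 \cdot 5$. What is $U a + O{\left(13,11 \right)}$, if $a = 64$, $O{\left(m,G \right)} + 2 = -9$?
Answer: $-11$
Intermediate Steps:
$O{\left(m,G \right)} = -11$ ($O{\left(m,G \right)} = -2 - 9 = -11$)
$U = 0$ ($U = \left(-5\right) 1 \cdot 0 \cdot 5 = \left(-5\right) 0 \cdot 5 = 0 \cdot 5 = 0$)
$U a + O{\left(13,11 \right)} = 0 \cdot 64 - 11 = 0 - 11 = -11$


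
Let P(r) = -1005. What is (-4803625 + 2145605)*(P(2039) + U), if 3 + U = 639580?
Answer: -1697337147440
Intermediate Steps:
U = 639577 (U = -3 + 639580 = 639577)
(-4803625 + 2145605)*(P(2039) + U) = (-4803625 + 2145605)*(-1005 + 639577) = -2658020*638572 = -1697337147440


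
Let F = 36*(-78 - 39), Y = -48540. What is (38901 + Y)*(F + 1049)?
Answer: 30488157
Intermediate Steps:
F = -4212 (F = 36*(-117) = -4212)
(38901 + Y)*(F + 1049) = (38901 - 48540)*(-4212 + 1049) = -9639*(-3163) = 30488157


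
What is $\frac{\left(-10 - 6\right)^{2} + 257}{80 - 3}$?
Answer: $\frac{513}{77} \approx 6.6623$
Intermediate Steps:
$\frac{\left(-10 - 6\right)^{2} + 257}{80 - 3} = \frac{\left(-10 - 6\right)^{2} + 257}{77} = \left(\left(-16\right)^{2} + 257\right) \frac{1}{77} = \left(256 + 257\right) \frac{1}{77} = 513 \cdot \frac{1}{77} = \frac{513}{77}$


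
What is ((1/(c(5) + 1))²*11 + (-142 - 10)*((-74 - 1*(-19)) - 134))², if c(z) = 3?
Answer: 211286396281/256 ≈ 8.2534e+8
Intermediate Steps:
((1/(c(5) + 1))²*11 + (-142 - 10)*((-74 - 1*(-19)) - 134))² = ((1/(3 + 1))²*11 + (-142 - 10)*((-74 - 1*(-19)) - 134))² = ((1/4)²*11 - 152*((-74 + 19) - 134))² = ((¼)²*11 - 152*(-55 - 134))² = ((1/16)*11 - 152*(-189))² = (11/16 + 28728)² = (459659/16)² = 211286396281/256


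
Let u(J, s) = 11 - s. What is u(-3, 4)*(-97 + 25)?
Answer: -504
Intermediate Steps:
u(-3, 4)*(-97 + 25) = (11 - 1*4)*(-97 + 25) = (11 - 4)*(-72) = 7*(-72) = -504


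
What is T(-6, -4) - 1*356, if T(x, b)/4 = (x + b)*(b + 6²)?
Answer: -1636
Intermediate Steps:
T(x, b) = 4*(36 + b)*(b + x) (T(x, b) = 4*((x + b)*(b + 6²)) = 4*((b + x)*(b + 36)) = 4*((b + x)*(36 + b)) = 4*((36 + b)*(b + x)) = 4*(36 + b)*(b + x))
T(-6, -4) - 1*356 = (4*(-4)² + 144*(-4) + 144*(-6) + 4*(-4)*(-6)) - 1*356 = (4*16 - 576 - 864 + 96) - 356 = (64 - 576 - 864 + 96) - 356 = -1280 - 356 = -1636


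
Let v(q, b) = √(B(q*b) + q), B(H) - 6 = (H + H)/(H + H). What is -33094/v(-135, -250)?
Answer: 16547*I*√2/8 ≈ 2925.1*I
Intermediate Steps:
B(H) = 7 (B(H) = 6 + (H + H)/(H + H) = 6 + (2*H)/((2*H)) = 6 + (2*H)*(1/(2*H)) = 6 + 1 = 7)
v(q, b) = √(7 + q)
-33094/v(-135, -250) = -33094/√(7 - 135) = -33094*(-I*√2/16) = -(-16547)*I*√2/8 = 16547*I*√2/8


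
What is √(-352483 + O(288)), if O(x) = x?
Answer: I*√352195 ≈ 593.46*I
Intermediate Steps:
√(-352483 + O(288)) = √(-352483 + 288) = √(-352195) = I*√352195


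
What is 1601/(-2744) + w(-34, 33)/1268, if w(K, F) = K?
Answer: -530841/869848 ≈ -0.61027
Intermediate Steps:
1601/(-2744) + w(-34, 33)/1268 = 1601/(-2744) - 34/1268 = 1601*(-1/2744) - 34*1/1268 = -1601/2744 - 17/634 = -530841/869848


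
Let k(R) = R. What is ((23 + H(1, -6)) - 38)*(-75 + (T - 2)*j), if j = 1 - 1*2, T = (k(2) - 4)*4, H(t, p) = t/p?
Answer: 5915/6 ≈ 985.83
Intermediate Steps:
T = -8 (T = (2 - 4)*4 = -2*4 = -8)
j = -1 (j = 1 - 2 = -1)
((23 + H(1, -6)) - 38)*(-75 + (T - 2)*j) = ((23 + 1/(-6)) - 38)*(-75 + (-8 - 2)*(-1)) = ((23 + 1*(-⅙)) - 38)*(-75 - 10*(-1)) = ((23 - ⅙) - 38)*(-75 + 10) = (137/6 - 38)*(-65) = -91/6*(-65) = 5915/6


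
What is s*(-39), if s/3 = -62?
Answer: 7254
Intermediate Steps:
s = -186 (s = 3*(-62) = -186)
s*(-39) = -186*(-39) = 7254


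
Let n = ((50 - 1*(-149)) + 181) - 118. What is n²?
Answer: 68644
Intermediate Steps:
n = 262 (n = ((50 + 149) + 181) - 118 = (199 + 181) - 118 = 380 - 118 = 262)
n² = 262² = 68644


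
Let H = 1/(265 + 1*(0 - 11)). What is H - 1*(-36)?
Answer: 9145/254 ≈ 36.004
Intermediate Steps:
H = 1/254 (H = 1/(265 + 1*(-11)) = 1/(265 - 11) = 1/254 ≈ 0.0039370)
H - 1*(-36) = 1/254 - 1*(-36) = 1/254 + 36 = 9145/254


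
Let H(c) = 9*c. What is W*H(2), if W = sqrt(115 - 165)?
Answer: 90*I*sqrt(2) ≈ 127.28*I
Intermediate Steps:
W = 5*I*sqrt(2) (W = sqrt(-50) = 5*I*sqrt(2) ≈ 7.0711*I)
W*H(2) = (5*I*sqrt(2))*(9*2) = (5*I*sqrt(2))*18 = 90*I*sqrt(2)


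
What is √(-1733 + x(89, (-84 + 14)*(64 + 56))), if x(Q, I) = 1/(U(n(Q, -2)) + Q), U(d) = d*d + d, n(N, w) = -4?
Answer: 6*I*√491062/101 ≈ 41.629*I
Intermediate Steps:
U(d) = d + d² (U(d) = d² + d = d + d²)
x(Q, I) = 1/(12 + Q) (x(Q, I) = 1/(-4*(1 - 4) + Q) = 1/(-4*(-3) + Q) = 1/(12 + Q))
√(-1733 + x(89, (-84 + 14)*(64 + 56))) = √(-1733 + 1/(12 + 89)) = √(-1733 + 1/101) = √(-175032/101) = 6*I*√491062/101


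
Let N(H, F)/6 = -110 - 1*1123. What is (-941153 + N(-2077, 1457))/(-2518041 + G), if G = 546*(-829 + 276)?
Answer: 948551/2819979 ≈ 0.33637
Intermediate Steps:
N(H, F) = -7398 (N(H, F) = 6*(-110 - 1*1123) = 6*(-110 - 1123) = 6*(-1233) = -7398)
G = -301938 (G = 546*(-553) = -301938)
(-941153 + N(-2077, 1457))/(-2518041 + G) = (-941153 - 7398)/(-2518041 - 301938) = -948551/(-2819979) = -948551*(-1/2819979) = 948551/2819979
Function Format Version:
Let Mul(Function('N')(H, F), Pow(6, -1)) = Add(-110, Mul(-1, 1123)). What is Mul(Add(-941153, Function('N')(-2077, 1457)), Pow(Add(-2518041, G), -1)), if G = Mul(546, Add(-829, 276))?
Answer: Rational(948551, 2819979) ≈ 0.33637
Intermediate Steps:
Function('N')(H, F) = -7398 (Function('N')(H, F) = Mul(6, Add(-110, Mul(-1, 1123))) = Mul(6, Add(-110, -1123)) = Mul(6, -1233) = -7398)
G = -301938 (G = Mul(546, -553) = -301938)
Mul(Add(-941153, Function('N')(-2077, 1457)), Pow(Add(-2518041, G), -1)) = Mul(Add(-941153, -7398), Pow(Add(-2518041, -301938), -1)) = Mul(-948551, Pow(-2819979, -1)) = Mul(-948551, Rational(-1, 2819979)) = Rational(948551, 2819979)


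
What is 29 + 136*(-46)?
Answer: -6227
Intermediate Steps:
29 + 136*(-46) = 29 - 6256 = -6227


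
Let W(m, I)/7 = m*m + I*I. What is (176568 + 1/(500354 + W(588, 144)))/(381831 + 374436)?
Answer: 541306989553/2318498329638 ≈ 0.23347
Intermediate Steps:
W(m, I) = 7*I² + 7*m² (W(m, I) = 7*(m*m + I*I) = 7*(m² + I²) = 7*(I² + m²) = 7*I² + 7*m²)
(176568 + 1/(500354 + W(588, 144)))/(381831 + 374436) = (176568 + 1/(500354 + (7*144² + 7*588²)))/(381831 + 374436) = (176568 + 1/(500354 + (7*20736 + 7*345744)))/756267 = (176568 + 1/(500354 + (145152 + 2420208)))*(1/756267) = (176568 + 1/(500354 + 2565360))*(1/756267) = (176568 + 1/3065714)*(1/756267) = (541306989553/3065714)*(1/756267) = 541306989553/2318498329638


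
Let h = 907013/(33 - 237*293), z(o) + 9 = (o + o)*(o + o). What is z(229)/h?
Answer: -14558675040/907013 ≈ -16051.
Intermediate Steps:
z(o) = -9 + 4*o² (z(o) = -9 + (o + o)*(o + o) = -9 + (2*o)*(2*o) = -9 + 4*o²)
h = -907013/69408 (h = 907013/(33 - 69441) = 907013/(-69408) = 907013*(-1/69408) = -907013/69408 ≈ -13.068)
z(229)/h = (-9 + 4*229²)/(-907013/69408) = (-9 + 4*52441)*(-69408/907013) = (-9 + 209764)*(-69408/907013) = 209755*(-69408/907013) = -14558675040/907013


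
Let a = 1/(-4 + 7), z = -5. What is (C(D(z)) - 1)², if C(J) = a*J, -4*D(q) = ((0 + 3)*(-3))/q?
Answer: 529/400 ≈ 1.3225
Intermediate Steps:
D(q) = 9/(4*q) (D(q) = -(0 + 3)*(-3)/(4*q) = -3*(-3)/(4*q) = -(-9)/(4*q) = 9/(4*q))
a = ⅓ (a = 1/3 = ⅓ ≈ 0.33333)
C(J) = J/3
(C(D(z)) - 1)² = (((9/4)/(-5))/3 - 1)² = (((9/4)*(-⅕))/3 - 1)² = ((⅓)*(-9/20) - 1)² = (-3/20 - 1)² = (-23/20)² = 529/400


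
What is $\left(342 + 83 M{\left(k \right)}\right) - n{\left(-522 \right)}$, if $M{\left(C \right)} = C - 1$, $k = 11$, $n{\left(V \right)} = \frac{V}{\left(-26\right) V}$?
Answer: $\frac{30473}{26} \approx 1172.0$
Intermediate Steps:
$n{\left(V \right)} = - \frac{1}{26}$ ($n{\left(V \right)} = V \left(- \frac{1}{26 V}\right) = - \frac{1}{26}$)
$M{\left(C \right)} = -1 + C$ ($M{\left(C \right)} = C - 1 = -1 + C$)
$\left(342 + 83 M{\left(k \right)}\right) - n{\left(-522 \right)} = \left(342 + 83 \left(-1 + 11\right)\right) - - \frac{1}{26} = \left(342 + 83 \cdot 10\right) + \frac{1}{26} = \left(342 + 830\right) + \frac{1}{26} = 1172 + \frac{1}{26} = \frac{30473}{26}$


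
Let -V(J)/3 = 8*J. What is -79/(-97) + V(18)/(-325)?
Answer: 67579/31525 ≈ 2.1437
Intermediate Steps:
V(J) = -24*J
-79/(-97) + V(18)/(-325) = -79/(-97) - 24*18/(-325) = -79*(-1/97) - 432*(-1/325) = 79/97 + 432/325 = 67579/31525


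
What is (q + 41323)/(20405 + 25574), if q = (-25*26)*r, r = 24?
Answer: 25723/45979 ≈ 0.55945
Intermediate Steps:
q = -15600 (q = -25*26*24 = -650*24 = -15600)
(q + 41323)/(20405 + 25574) = (-15600 + 41323)/(20405 + 25574) = 25723/45979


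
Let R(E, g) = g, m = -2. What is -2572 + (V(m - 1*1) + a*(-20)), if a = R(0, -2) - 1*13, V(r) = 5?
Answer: -2267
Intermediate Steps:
a = -15 (a = -2 - 1*13 = -2 - 13 = -15)
-2572 + (V(m - 1*1) + a*(-20)) = -2572 + (5 - 15*(-20)) = -2572 + (5 + 300) = -2572 + 305 = -2267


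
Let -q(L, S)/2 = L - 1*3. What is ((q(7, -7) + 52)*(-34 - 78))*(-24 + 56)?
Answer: -157696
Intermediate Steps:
q(L, S) = 6 - 2*L (q(L, S) = -2*(L - 1*3) = -2*(L - 3) = -2*(-3 + L) = 6 - 2*L)
((q(7, -7) + 52)*(-34 - 78))*(-24 + 56) = (((6 - 2*7) + 52)*(-34 - 78))*(-24 + 56) = (((6 - 14) + 52)*(-112))*32 = ((-8 + 52)*(-112))*32 = (44*(-112))*32 = -4928*32 = -157696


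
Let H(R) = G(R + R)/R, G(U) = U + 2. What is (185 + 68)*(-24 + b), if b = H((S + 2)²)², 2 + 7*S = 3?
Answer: -231418088/50625 ≈ -4571.2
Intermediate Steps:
S = ⅐ (S = -2/7 + (⅐)*3 = -2/7 + 3/7 = ⅐ ≈ 0.14286)
G(U) = 2 + U
H(R) = (2 + 2*R)/R (H(R) = (2 + (R + R))/R = (2 + 2*R)/R)
b = 300304/50625 (b = (2 + 2/((⅐ + 2)²))² = (2 + 2/((15/7)²))² = (2 + 2/(225/49))² = (2 + 2*(49/225))² = (2 + 98/225)² = (548/225)² = 300304/50625 ≈ 5.9319)
(185 + 68)*(-24 + b) = (185 + 68)*(-24 + 300304/50625) = 253*(-914696/50625) = -231418088/50625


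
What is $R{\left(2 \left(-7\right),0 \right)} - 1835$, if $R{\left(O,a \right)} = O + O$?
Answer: $-1863$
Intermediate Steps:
$R{\left(O,a \right)} = 2 O$
$R{\left(2 \left(-7\right),0 \right)} - 1835 = 2 \cdot 2 \left(-7\right) - 1835 = 2 \left(-14\right) - 1835 = -28 - 1835 = -1863$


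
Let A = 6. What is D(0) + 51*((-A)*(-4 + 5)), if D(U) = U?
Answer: -306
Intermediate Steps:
D(0) + 51*((-A)*(-4 + 5)) = 0 + 51*((-1*6)*(-4 + 5)) = 0 + 51*(-6*1) = 0 + 51*(-6) = 0 - 306 = -306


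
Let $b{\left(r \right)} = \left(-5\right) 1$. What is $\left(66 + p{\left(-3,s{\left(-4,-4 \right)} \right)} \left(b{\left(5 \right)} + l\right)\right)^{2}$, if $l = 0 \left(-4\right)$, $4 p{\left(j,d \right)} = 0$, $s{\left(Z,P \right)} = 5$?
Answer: $4356$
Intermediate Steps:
$p{\left(j,d \right)} = 0$ ($p{\left(j,d \right)} = \frac{1}{4} \cdot 0 = 0$)
$l = 0$
$b{\left(r \right)} = -5$
$\left(66 + p{\left(-3,s{\left(-4,-4 \right)} \right)} \left(b{\left(5 \right)} + l\right)\right)^{2} = \left(66 + 0 \left(-5 + 0\right)\right)^{2} = \left(66 + 0 \left(-5\right)\right)^{2} = \left(66 + 0\right)^{2} = 66^{2} = 4356$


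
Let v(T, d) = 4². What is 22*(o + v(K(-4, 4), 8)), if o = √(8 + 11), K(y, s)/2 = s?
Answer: 352 + 22*√19 ≈ 447.90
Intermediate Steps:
K(y, s) = 2*s
v(T, d) = 16
o = √19 ≈ 4.3589
22*(o + v(K(-4, 4), 8)) = 22*(√19 + 16) = 22*(16 + √19) = 352 + 22*√19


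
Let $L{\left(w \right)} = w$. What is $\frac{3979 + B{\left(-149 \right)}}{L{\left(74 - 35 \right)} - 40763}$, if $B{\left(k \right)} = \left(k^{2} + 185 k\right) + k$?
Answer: $\frac{767}{20362} \approx 0.037668$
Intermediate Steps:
$B{\left(k \right)} = k^{2} + 186 k$
$\frac{3979 + B{\left(-149 \right)}}{L{\left(74 - 35 \right)} - 40763} = \frac{3979 - 149 \left(186 - 149\right)}{\left(74 - 35\right) - 40763} = \frac{3979 - 5513}{39 - 40763} = \frac{3979 - 5513}{-40724} = \left(-1534\right) \left(- \frac{1}{40724}\right) = \frac{767}{20362}$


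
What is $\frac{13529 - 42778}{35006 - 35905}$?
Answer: $\frac{29249}{899} \approx 32.535$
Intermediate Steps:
$\frac{13529 - 42778}{35006 - 35905} = - \frac{29249}{-899} = \left(-29249\right) \left(- \frac{1}{899}\right) = \frac{29249}{899}$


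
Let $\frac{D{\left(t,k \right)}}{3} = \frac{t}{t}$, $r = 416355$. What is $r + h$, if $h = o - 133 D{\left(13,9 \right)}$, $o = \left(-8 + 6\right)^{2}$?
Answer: $415960$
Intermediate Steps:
$D{\left(t,k \right)} = 3$ ($D{\left(t,k \right)} = 3 \frac{t}{t} = 3 \cdot 1 = 3$)
$o = 4$ ($o = \left(-2\right)^{2} = 4$)
$h = -395$ ($h = 4 - 399 = -395$)
$r + h = 416355 - 395 = 415960$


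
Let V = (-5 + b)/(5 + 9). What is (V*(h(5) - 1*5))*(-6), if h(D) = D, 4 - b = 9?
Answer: 0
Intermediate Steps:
b = -5 (b = 4 - 1*9 = 4 - 9 = -5)
V = -5/7 (V = (-5 - 5)/(5 + 9) = -10/14 = -10*1/14 = -5/7 ≈ -0.71429)
(V*(h(5) - 1*5))*(-6) = -5*(5 - 1*5)/7*(-6) = -5*(5 - 5)/7*(-6) = -5/7*0*(-6) = 0*(-6) = 0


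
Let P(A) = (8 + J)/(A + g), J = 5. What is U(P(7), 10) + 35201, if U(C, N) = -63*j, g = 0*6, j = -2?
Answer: 35327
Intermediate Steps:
g = 0
P(A) = 13/A (P(A) = (8 + 5)/(A + 0) = 13/A)
U(C, N) = 126 (U(C, N) = -63*(-2) = 126)
U(P(7), 10) + 35201 = 126 + 35201 = 35327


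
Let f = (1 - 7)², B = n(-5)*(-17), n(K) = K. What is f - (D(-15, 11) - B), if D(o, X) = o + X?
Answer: 125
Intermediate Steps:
D(o, X) = X + o
B = 85 (B = -5*(-17) = 85)
f = 36 (f = (-6)² = 36)
f - (D(-15, 11) - B) = 36 - ((11 - 15) - 1*85) = 36 - (-4 - 85) = 36 - 1*(-89) = 36 + 89 = 125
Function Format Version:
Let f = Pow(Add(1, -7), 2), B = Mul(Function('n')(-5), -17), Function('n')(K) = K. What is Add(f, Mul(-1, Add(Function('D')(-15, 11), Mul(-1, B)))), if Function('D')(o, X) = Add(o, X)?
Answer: 125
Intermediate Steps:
Function('D')(o, X) = Add(X, o)
B = 85 (B = Mul(-5, -17) = 85)
f = 36 (f = Pow(-6, 2) = 36)
Add(f, Mul(-1, Add(Function('D')(-15, 11), Mul(-1, B)))) = Add(36, Mul(-1, Add(Add(11, -15), Mul(-1, 85)))) = Add(36, Mul(-1, Add(-4, -85))) = Add(36, Mul(-1, -89)) = Add(36, 89) = 125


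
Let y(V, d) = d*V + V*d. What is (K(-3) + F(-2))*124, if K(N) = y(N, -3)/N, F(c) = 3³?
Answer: 2604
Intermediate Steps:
y(V, d) = 2*V*d (y(V, d) = V*d + V*d = 2*V*d)
F(c) = 27
K(N) = -6 (K(N) = (2*N*(-3))/N = (-6*N)/N = -6)
(K(-3) + F(-2))*124 = (-6 + 27)*124 = 21*124 = 2604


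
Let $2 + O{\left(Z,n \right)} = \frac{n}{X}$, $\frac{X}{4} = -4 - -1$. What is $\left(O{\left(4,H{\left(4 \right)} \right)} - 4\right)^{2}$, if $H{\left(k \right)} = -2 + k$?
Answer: $\frac{1369}{36} \approx 38.028$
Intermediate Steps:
$X = -12$ ($X = 4 \left(-4 - -1\right) = 4 \left(-4 + 1\right) = 4 \left(-3\right) = -12$)
$O{\left(Z,n \right)} = -2 - \frac{n}{12}$ ($O{\left(Z,n \right)} = -2 + \frac{n}{-12} = -2 + n \left(- \frac{1}{12}\right) = -2 - \frac{n}{12}$)
$\left(O{\left(4,H{\left(4 \right)} \right)} - 4\right)^{2} = \left(\left(-2 - \frac{-2 + 4}{12}\right) - 4\right)^{2} = \left(\left(-2 - \frac{1}{6}\right) - 4\right)^{2} = \left(- \frac{13}{6} - 4\right)^{2} = \left(- \frac{37}{6}\right)^{2} = \frac{1369}{36}$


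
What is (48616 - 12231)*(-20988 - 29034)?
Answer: -1820050470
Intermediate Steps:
(48616 - 12231)*(-20988 - 29034) = 36385*(-50022) = -1820050470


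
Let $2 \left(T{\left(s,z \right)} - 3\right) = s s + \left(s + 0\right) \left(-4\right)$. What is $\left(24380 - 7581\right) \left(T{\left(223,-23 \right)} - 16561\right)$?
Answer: $\frac{264097079}{2} \approx 1.3205 \cdot 10^{8}$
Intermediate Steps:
$T{\left(s,z \right)} = 3 + \frac{s^{2}}{2} - 2 s$ ($T{\left(s,z \right)} = 3 + \frac{s s + \left(s + 0\right) \left(-4\right)}{2} = 3 + \frac{s^{2} + s \left(-4\right)}{2} = 3 + \frac{s^{2} - 4 s}{2} = 3 + \left(\frac{s^{2}}{2} - 2 s\right) = 3 + \frac{s^{2}}{2} - 2 s$)
$\left(24380 - 7581\right) \left(T{\left(223,-23 \right)} - 16561\right) = \left(24380 - 7581\right) \left(\left(3 + \frac{223^{2}}{2} - 446\right) - 16561\right) = 16799 \left(\left(3 + \frac{1}{2} \cdot 49729 - 446\right) - 16561\right) = 16799 \left(\left(3 + \frac{49729}{2} - 446\right) - 16561\right) = 16799 \left(\frac{48843}{2} - 16561\right) = 16799 \cdot \frac{15721}{2} = \frac{264097079}{2}$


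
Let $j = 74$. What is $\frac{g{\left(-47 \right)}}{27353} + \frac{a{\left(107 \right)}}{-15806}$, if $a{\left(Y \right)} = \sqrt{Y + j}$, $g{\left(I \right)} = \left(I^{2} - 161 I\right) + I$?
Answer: $\frac{9729}{27353} - \frac{\sqrt{181}}{15806} \approx 0.35483$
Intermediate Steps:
$g{\left(I \right)} = I^{2} - 160 I$
$a{\left(Y \right)} = \sqrt{74 + Y}$ ($a{\left(Y \right)} = \sqrt{Y + 74} = \sqrt{74 + Y}$)
$\frac{g{\left(-47 \right)}}{27353} + \frac{a{\left(107 \right)}}{-15806} = \frac{\left(-47\right) \left(-160 - 47\right)}{27353} + \frac{\sqrt{74 + 107}}{-15806} = \left(-47\right) \left(-207\right) \frac{1}{27353} + \sqrt{181} \left(- \frac{1}{15806}\right) = 9729 \cdot \frac{1}{27353} - \frac{\sqrt{181}}{15806} = \frac{9729}{27353} - \frac{\sqrt{181}}{15806}$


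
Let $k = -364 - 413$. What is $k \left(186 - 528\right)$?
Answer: $265734$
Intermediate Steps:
$k = -777$
$k \left(186 - 528\right) = - 777 \left(186 - 528\right) = \left(-777\right) \left(-342\right) = 265734$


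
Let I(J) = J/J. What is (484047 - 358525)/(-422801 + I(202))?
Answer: -62761/211400 ≈ -0.29688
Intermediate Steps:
I(J) = 1
(484047 - 358525)/(-422801 + I(202)) = (484047 - 358525)/(-422801 + 1) = 125522/(-422800) = 125522*(-1/422800) = -62761/211400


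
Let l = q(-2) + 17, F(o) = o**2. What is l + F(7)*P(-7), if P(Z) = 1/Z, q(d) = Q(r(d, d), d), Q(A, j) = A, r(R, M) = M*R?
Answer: 14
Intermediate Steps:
q(d) = d**2 (q(d) = d*d = d**2)
l = 21 (l = (-2)**2 + 17 = 4 + 17 = 21)
l + F(7)*P(-7) = 21 + 7**2/(-7) = 21 + 49*(-1/7) = 21 - 7 = 14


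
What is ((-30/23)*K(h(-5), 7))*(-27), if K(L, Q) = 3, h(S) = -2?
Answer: 2430/23 ≈ 105.65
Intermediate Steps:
((-30/23)*K(h(-5), 7))*(-27) = (-30/23*3)*(-27) = (-30*1/23*3)*(-27) = -30/23*3*(-27) = -90/23*(-27) = 2430/23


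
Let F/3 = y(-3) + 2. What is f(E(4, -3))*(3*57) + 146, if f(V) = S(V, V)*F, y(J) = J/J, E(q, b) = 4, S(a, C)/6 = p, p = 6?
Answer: 55550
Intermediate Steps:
S(a, C) = 36 (S(a, C) = 6*6 = 36)
y(J) = 1
F = 9 (F = 3*(1 + 2) = 3*3 = 9)
f(V) = 324 (f(V) = 36*9 = 324)
f(E(4, -3))*(3*57) + 146 = 324*(3*57) + 146 = 324*171 + 146 = 55404 + 146 = 55550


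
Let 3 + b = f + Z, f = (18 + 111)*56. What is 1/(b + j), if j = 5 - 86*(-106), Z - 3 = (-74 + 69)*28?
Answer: 1/16205 ≈ 6.1709e-5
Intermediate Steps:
f = 7224 (f = 129*56 = 7224)
Z = -137 (Z = 3 + (-74 + 69)*28 = 3 - 5*28 = 3 - 140 = -137)
j = 9121 (j = 5 + 9116 = 9121)
b = 7084 (b = -3 + (7224 - 137) = -3 + 7087 = 7084)
1/(b + j) = 1/(7084 + 9121) = 1/16205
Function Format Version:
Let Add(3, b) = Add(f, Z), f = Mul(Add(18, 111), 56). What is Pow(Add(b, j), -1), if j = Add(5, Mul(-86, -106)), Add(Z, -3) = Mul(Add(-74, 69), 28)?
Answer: Rational(1, 16205) ≈ 6.1709e-5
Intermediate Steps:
f = 7224 (f = Mul(129, 56) = 7224)
Z = -137 (Z = Add(3, Mul(Add(-74, 69), 28)) = Add(3, Mul(-5, 28)) = Add(3, -140) = -137)
j = 9121 (j = Add(5, 9116) = 9121)
b = 7084 (b = Add(-3, Add(7224, -137)) = Add(-3, 7087) = 7084)
Pow(Add(b, j), -1) = Pow(Add(7084, 9121), -1) = Pow(16205, -1) = Rational(1, 16205)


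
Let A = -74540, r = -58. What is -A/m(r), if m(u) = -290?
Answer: -7454/29 ≈ -257.03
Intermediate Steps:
-A/m(r) = -(-74540)/(-290) = -(-74540)*(-1)/290 = -1*7454/29 = -7454/29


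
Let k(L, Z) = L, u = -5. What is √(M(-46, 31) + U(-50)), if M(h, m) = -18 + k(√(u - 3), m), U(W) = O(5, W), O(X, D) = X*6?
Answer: √(12 + 2*I*√2) ≈ 3.4878 + 0.40548*I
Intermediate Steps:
O(X, D) = 6*X
U(W) = 30 (U(W) = 6*5 = 30)
M(h, m) = -18 + 2*I*√2 (M(h, m) = -18 + √(-5 - 3) = -18 + √(-8) = -18 + 2*I*√2)
√(M(-46, 31) + U(-50)) = √((-18 + 2*I*√2) + 30) = √(12 + 2*I*√2)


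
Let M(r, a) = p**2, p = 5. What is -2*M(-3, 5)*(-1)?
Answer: 50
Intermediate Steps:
M(r, a) = 25 (M(r, a) = 5**2 = 25)
-2*M(-3, 5)*(-1) = -2*25*(-1) = -50*(-1) = 50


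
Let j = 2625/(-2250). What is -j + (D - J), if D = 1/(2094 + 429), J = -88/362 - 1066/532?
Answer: 69116078/20245393 ≈ 3.4139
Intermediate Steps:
j = -7/6 (j = 2625*(-1/2250) = -7/6 ≈ -1.1667)
J = -108177/48146 (J = -88*1/362 - 1066*1/532 = -44/181 - 533/266 = -108177/48146 ≈ -2.2469)
D = 1/2523 ≈ 0.00039635
-j + (D - J) = -1*(-7/6) + (1/2523 - 1*(-108177/48146)) = 7/6 + (1/2523 + 108177/48146) = 7/6 + 272978717/121472358 = 69116078/20245393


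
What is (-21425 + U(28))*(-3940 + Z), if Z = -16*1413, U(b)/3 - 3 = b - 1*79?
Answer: 572613812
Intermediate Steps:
U(b) = -228 + 3*b (U(b) = 9 + 3*(b - 1*79) = 9 + 3*(b - 79) = 9 + 3*(-79 + b) = 9 + (-237 + 3*b) = -228 + 3*b)
Z = -22608
(-21425 + U(28))*(-3940 + Z) = (-21425 + (-228 + 3*28))*(-3940 - 22608) = (-21425 + (-228 + 84))*(-26548) = (-21425 - 144)*(-26548) = -21569*(-26548) = 572613812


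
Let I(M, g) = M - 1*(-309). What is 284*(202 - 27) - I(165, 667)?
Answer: 49226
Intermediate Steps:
I(M, g) = 309 + M (I(M, g) = M + 309 = 309 + M)
284*(202 - 27) - I(165, 667) = 284*(202 - 27) - (309 + 165) = 284*175 - 1*474 = 49700 - 474 = 49226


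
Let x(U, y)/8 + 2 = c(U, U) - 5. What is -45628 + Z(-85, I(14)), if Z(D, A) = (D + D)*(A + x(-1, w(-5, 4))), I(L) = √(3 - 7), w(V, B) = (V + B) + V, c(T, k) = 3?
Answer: -40188 - 340*I ≈ -40188.0 - 340.0*I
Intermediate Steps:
w(V, B) = B + 2*V (w(V, B) = (B + V) + V = B + 2*V)
I(L) = 2*I (I(L) = √(-4) = 2*I)
x(U, y) = -32 (x(U, y) = -16 + 8*(3 - 5) = -16 + 8*(-2) = -16 - 16 = -32)
Z(D, A) = 2*D*(-32 + A) (Z(D, A) = (D + D)*(A - 32) = (2*D)*(-32 + A) = 2*D*(-32 + A))
-45628 + Z(-85, I(14)) = -45628 + 2*(-85)*(-32 + 2*I) = -45628 + (5440 - 340*I) = -40188 - 340*I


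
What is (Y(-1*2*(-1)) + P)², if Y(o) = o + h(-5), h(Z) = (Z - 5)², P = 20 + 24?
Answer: 21316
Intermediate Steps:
P = 44
h(Z) = (-5 + Z)²
Y(o) = 100 + o (Y(o) = o + (-5 - 5)² = o + (-10)² = o + 100 = 100 + o)
(Y(-1*2*(-1)) + P)² = ((100 - 1*2*(-1)) + 44)² = ((100 - 2*(-1)) + 44)² = ((100 + 2) + 44)² = (102 + 44)² = 146² = 21316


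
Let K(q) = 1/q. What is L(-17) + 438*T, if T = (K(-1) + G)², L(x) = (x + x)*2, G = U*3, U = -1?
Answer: 6940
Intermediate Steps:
G = -3 (G = -1*3 = -3)
K(q) = 1/q
L(x) = 4*x (L(x) = (2*x)*2 = 4*x)
T = 16 (T = (1/(-1) - 3)² = (-1 - 3)² = (-4)² = 16)
L(-17) + 438*T = 4*(-17) + 438*16 = -68 + 7008 = 6940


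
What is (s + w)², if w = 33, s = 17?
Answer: 2500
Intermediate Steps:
(s + w)² = (17 + 33)² = 50² = 2500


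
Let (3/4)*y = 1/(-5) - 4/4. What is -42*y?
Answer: 336/5 ≈ 67.200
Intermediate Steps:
y = -8/5 (y = 4*(1/(-5) - 4/4)/3 = 4*(1*(-⅕) - 4*¼)/3 = 4*(-⅕ - 1)/3 = (4/3)*(-6/5) = -8/5 ≈ -1.6000)
-42*y = -42*(-8/5) = 336/5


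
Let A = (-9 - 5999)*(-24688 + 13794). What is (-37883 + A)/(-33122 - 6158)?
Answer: -65413269/39280 ≈ -1665.3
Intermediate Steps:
A = 65451152 (A = -6008*(-10894) = 65451152)
(-37883 + A)/(-33122 - 6158) = (-37883 + 65451152)/(-33122 - 6158) = 65413269/(-39280) = 65413269*(-1/39280) = -65413269/39280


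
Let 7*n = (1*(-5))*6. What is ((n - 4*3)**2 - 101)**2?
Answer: 64754209/2401 ≈ 26970.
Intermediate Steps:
n = -30/7 (n = ((1*(-5))*6)/7 = (-5*6)/7 = (1/7)*(-30) = -30/7 ≈ -4.2857)
((n - 4*3)**2 - 101)**2 = ((-30/7 - 4*3)**2 - 101)**2 = ((-30/7 - 12)**2 - 101)**2 = ((-114/7)**2 - 101)**2 = (12996/49 - 101)**2 = (8047/49)**2 = 64754209/2401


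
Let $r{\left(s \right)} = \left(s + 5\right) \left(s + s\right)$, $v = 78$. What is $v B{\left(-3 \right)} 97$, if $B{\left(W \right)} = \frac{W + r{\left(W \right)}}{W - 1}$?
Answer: $\frac{56745}{2} \approx 28373.0$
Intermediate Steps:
$r{\left(s \right)} = 2 s \left(5 + s\right)$ ($r{\left(s \right)} = \left(5 + s\right) 2 s = 2 s \left(5 + s\right)$)
$B{\left(W \right)} = \frac{W + 2 W \left(5 + W\right)}{-1 + W}$ ($B{\left(W \right)} = \frac{W + 2 W \left(5 + W\right)}{W - 1} = \frac{W + 2 W \left(5 + W\right)}{-1 + W}$)
$v B{\left(-3 \right)} 97 = 78 \left(- \frac{3 \left(11 + 2 \left(-3\right)\right)}{-1 - 3}\right) 97 = 78 \left(- \frac{3 \left(11 - 6\right)}{-4}\right) 97 = 78 \left(\left(-3\right) \left(- \frac{1}{4}\right) 5\right) 97 = 78 \cdot \frac{15}{4} \cdot 97 = \frac{585}{2} \cdot 97 = \frac{56745}{2}$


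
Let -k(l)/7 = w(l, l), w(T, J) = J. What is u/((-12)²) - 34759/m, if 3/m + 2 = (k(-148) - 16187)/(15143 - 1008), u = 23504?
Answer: 4548575932/127215 ≈ 35755.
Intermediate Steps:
k(l) = -7*l
m = -42405/43421 (m = 3/(-2 + (-7*(-148) - 16187)/(15143 - 1008)) = 3/(-2 + (1036 - 16187)/14135) = 3/(-2 - 15151*1/14135) = 3/(-2 - 15151/14135) = 3/(-43421/14135) = 3*(-14135/43421) = -42405/43421 ≈ -0.97660)
u/((-12)²) - 34759/m = 23504/((-12)²) - 34759/(-42405/43421) = 23504/144 - 34759*(-43421/42405) = 23504*(1/144) + 1509270539/42405 = 1469/9 + 1509270539/42405 = 4548575932/127215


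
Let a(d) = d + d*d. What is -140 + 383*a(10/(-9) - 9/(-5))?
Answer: 618848/2025 ≈ 305.60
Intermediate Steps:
a(d) = d + d²
-140 + 383*a(10/(-9) - 9/(-5)) = -140 + 383*((10/(-9) - 9/(-5))*(1 + (10/(-9) - 9/(-5)))) = -140 + 383*((10*(-⅑) - 9*(-⅕))*(1 + (10*(-⅑) - 9*(-⅕)))) = -140 + 383*((-10/9 + 9/5)*(1 + (-10/9 + 9/5))) = -140 + 383*(31*(1 + 31/45)/45) = -140 + 383*((31/45)*(76/45)) = -140 + 383*(2356/2025) = -140 + 902348/2025 = 618848/2025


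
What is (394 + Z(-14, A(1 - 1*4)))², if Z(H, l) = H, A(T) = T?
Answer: 144400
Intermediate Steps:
(394 + Z(-14, A(1 - 1*4)))² = (394 - 14)² = 380² = 144400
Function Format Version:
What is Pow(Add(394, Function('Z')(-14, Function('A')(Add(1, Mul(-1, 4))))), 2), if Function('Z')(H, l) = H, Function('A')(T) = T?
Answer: 144400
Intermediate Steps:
Pow(Add(394, Function('Z')(-14, Function('A')(Add(1, Mul(-1, 4))))), 2) = Pow(Add(394, -14), 2) = Pow(380, 2) = 144400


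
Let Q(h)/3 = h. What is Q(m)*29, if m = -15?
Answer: -1305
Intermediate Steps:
Q(h) = 3*h
Q(m)*29 = (3*(-15))*29 = -45*29 = -1305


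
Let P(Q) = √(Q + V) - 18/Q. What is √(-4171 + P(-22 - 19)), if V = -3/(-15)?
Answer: √(-175267825 + 16810*I*√255)/205 ≈ 0.049454 + 64.58*I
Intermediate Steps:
V = ⅕ (V = -3*(-1/15) = ⅕ ≈ 0.20000)
P(Q) = √(⅕ + Q) - 18/Q (P(Q) = √(Q + ⅕) - 18/Q = √(⅕ + Q) - 18/Q)
√(-4171 + P(-22 - 19)) = √(-4171 + (-18/(-22 - 19) + √(5 + 25*(-22 - 19))/5)) = √(-4171 + (-18/(-41) + √(5 + 25*(-41))/5)) = √(-4171 + (-18*(-1/41) + √(5 - 1025)/5)) = √(-4171 + (18/41 + √(-1020)/5)) = √(-4171 + (18/41 + (2*I*√255)/5)) = √(-4171 + (18/41 + 2*I*√255/5)) = √(-170993/41 + 2*I*√255/5)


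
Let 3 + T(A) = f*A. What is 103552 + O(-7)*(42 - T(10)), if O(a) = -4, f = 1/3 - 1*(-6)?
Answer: 310876/3 ≈ 1.0363e+5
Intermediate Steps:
f = 19/3 (f = ⅓ + 6 = 19/3 ≈ 6.3333)
T(A) = -3 + 19*A/3
103552 + O(-7)*(42 - T(10)) = 103552 - 4*(42 - (-3 + (19/3)*10)) = 103552 - 4*(42 - (-3 + 190/3)) = 103552 - 4*(42 - 1*181/3) = 103552 - 4*(42 - 181/3) = 103552 - 4*(-55/3) = 103552 + 220/3 = 310876/3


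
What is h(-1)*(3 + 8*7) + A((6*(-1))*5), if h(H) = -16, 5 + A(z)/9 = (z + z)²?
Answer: 31411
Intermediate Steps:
A(z) = -45 + 36*z² (A(z) = -45 + 9*(z + z)² = -45 + 9*(2*z)² = -45 + 9*(4*z²) = -45 + 36*z²)
h(-1)*(3 + 8*7) + A((6*(-1))*5) = -16*(3 + 8*7) + (-45 + 36*((6*(-1))*5)²) = -16*(3 + 56) + (-45 + 36*(-6*5)²) = -16*59 + (-45 + 36*(-30)²) = -944 + (-45 + 36*900) = -944 + (-45 + 32400) = -944 + 32355 = 31411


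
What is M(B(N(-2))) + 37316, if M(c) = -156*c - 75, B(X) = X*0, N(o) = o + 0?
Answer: 37241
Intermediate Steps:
N(o) = o
B(X) = 0
M(c) = -75 - 156*c
M(B(N(-2))) + 37316 = (-75 - 156*0) + 37316 = (-75 + 0) + 37316 = -75 + 37316 = 37241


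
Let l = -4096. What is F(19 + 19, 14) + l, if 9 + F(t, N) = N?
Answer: -4091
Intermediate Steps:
F(t, N) = -9 + N
F(19 + 19, 14) + l = (-9 + 14) - 4096 = 5 - 4096 = -4091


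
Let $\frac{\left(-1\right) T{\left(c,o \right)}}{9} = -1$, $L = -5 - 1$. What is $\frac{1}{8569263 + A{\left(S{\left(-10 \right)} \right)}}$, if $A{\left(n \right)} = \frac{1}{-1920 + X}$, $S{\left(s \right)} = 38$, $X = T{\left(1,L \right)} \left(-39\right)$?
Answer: $\frac{2271}{19460796272} \approx 1.167 \cdot 10^{-7}$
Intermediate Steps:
$L = -6$
$T{\left(c,o \right)} = 9$ ($T{\left(c,o \right)} = \left(-9\right) \left(-1\right) = 9$)
$X = -351$ ($X = 9 \left(-39\right) = -351$)
$A{\left(n \right)} = - \frac{1}{2271}$ ($A{\left(n \right)} = \frac{1}{-1920 - 351} = \frac{1}{-2271} = - \frac{1}{2271}$)
$\frac{1}{8569263 + A{\left(S{\left(-10 \right)} \right)}} = \frac{1}{8569263 - \frac{1}{2271}} = \frac{1}{\frac{19460796272}{2271}} = \frac{2271}{19460796272}$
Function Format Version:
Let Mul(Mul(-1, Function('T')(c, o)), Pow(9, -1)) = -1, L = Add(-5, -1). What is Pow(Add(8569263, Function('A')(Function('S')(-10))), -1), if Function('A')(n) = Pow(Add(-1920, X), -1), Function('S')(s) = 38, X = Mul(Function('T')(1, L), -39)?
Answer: Rational(2271, 19460796272) ≈ 1.1670e-7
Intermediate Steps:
L = -6
Function('T')(c, o) = 9 (Function('T')(c, o) = Mul(-9, -1) = 9)
X = -351 (X = Mul(9, -39) = -351)
Function('A')(n) = Rational(-1, 2271) (Function('A')(n) = Pow(Add(-1920, -351), -1) = Pow(-2271, -1) = Rational(-1, 2271))
Pow(Add(8569263, Function('A')(Function('S')(-10))), -1) = Pow(Add(8569263, Rational(-1, 2271)), -1) = Pow(Rational(19460796272, 2271), -1) = Rational(2271, 19460796272)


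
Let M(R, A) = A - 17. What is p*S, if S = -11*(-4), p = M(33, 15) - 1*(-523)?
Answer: 22924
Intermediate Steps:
M(R, A) = -17 + A
p = 521 (p = (-17 + 15) - 1*(-523) = -2 + 523 = 521)
S = 44
p*S = 521*44 = 22924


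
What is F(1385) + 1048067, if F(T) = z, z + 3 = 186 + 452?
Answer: 1048702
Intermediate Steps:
z = 635 (z = -3 + (186 + 452) = -3 + 638 = 635)
F(T) = 635
F(1385) + 1048067 = 635 + 1048067 = 1048702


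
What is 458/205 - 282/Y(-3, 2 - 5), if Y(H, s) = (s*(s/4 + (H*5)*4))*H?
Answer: 410962/149445 ≈ 2.7499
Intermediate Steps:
Y(H, s) = H*s*(20*H + s/4) (Y(H, s) = (s*(s*(¼) + (5*H)*4))*H = (s*(s/4 + 20*H))*H = (s*(20*H + s/4))*H = H*s*(20*H + s/4))
458/205 - 282/Y(-3, 2 - 5) = 458/205 - 282*(-4/(3*(2 - 5)*((2 - 5) + 80*(-3)))) = 458*(1/205) - 282*4/(9*(-3 - 240)) = 458/205 - 282/((¼)*(-3)*(-3)*(-243)) = 458/205 - 282/(-2187/4) = 458/205 - 282*(-4/2187) = 458/205 + 376/729 = 410962/149445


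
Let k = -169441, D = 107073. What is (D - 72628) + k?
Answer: -134996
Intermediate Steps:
(D - 72628) + k = (107073 - 72628) - 169441 = 34445 - 169441 = -134996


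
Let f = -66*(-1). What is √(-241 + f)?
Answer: 5*I*√7 ≈ 13.229*I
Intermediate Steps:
f = 66
√(-241 + f) = √(-241 + 66) = √(-175) = 5*I*√7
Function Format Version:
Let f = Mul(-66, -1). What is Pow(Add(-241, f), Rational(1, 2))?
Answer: Mul(5, I, Pow(7, Rational(1, 2))) ≈ Mul(13.229, I)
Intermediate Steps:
f = 66
Pow(Add(-241, f), Rational(1, 2)) = Pow(Add(-241, 66), Rational(1, 2)) = Pow(-175, Rational(1, 2)) = Mul(5, I, Pow(7, Rational(1, 2)))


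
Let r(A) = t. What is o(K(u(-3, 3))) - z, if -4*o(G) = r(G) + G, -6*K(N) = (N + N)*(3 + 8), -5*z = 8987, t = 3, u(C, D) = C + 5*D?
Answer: 36153/20 ≈ 1807.7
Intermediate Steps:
z = -8987/5 (z = -⅕*8987 = -8987/5 ≈ -1797.4)
r(A) = 3
K(N) = -11*N/3 (K(N) = -(N + N)*(3 + 8)/6 = -2*N*11/6 = -11*N/3)
o(G) = -¾ - G/4 (o(G) = -(3 + G)/4 = -¾ - G/4)
o(K(u(-3, 3))) - z = (-¾ - (-11)*(-3 + 5*3)/12) - 1*(-8987/5) = (-¾ - (-11)*(-3 + 15)/12) + 8987/5 = (-¾ - (-11)*12/12) + 8987/5 = (-¾ - ¼*(-44)) + 8987/5 = (-¾ + 11) + 8987/5 = 41/4 + 8987/5 = 36153/20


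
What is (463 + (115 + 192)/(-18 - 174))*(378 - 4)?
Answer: 16566143/96 ≈ 1.7256e+5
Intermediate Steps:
(463 + (115 + 192)/(-18 - 174))*(378 - 4) = (463 + 307/(-192))*374 = (463 + 307*(-1/192))*374 = (463 - 307/192)*374 = (88589/192)*374 = 16566143/96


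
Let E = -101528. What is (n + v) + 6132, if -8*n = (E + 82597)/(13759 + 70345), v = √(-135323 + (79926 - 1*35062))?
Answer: 4125824755/672832 + 69*I*√19 ≈ 6132.0 + 300.76*I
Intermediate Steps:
v = 69*I*√19 (v = √(-135323 + (79926 - 35062)) = √(-135323 + 44864) = √(-90459) = 69*I*√19 ≈ 300.76*I)
n = 18931/672832 (n = -(-101528 + 82597)/(8*(13759 + 70345)) = -(-18931)/(8*84104) = -⅛*(-18931/84104) = 18931/672832 ≈ 0.028136)
(n + v) + 6132 = (18931/672832 + 69*I*√19) + 6132 = 4125824755/672832 + 69*I*√19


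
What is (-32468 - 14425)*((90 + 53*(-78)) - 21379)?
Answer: 1192160739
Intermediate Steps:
(-32468 - 14425)*((90 + 53*(-78)) - 21379) = -46893*((90 - 4134) - 21379) = -46893*(-4044 - 21379) = -46893*(-25423) = 1192160739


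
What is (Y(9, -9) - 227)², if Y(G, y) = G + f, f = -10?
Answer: 51984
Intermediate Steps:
Y(G, y) = -10 + G (Y(G, y) = G - 10 = -10 + G)
(Y(9, -9) - 227)² = ((-10 + 9) - 227)² = (-1 - 227)² = (-228)² = 51984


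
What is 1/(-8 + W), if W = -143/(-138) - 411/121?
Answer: -16698/172999 ≈ -0.096521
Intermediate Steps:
W = -39415/16698 (W = -143*(-1/138) - 411*1/121 = 143/138 - 411/121 = -39415/16698 ≈ -2.3605)
1/(-8 + W) = 1/(-8 - 39415/16698) = 1/(-172999/16698) = -16698/172999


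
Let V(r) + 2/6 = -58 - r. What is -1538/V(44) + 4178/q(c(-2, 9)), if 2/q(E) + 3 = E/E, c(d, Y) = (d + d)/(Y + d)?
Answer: -1278032/307 ≈ -4163.0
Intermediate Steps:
V(r) = -175/3 - r (V(r) = -1/3 + (-58 - r) = -175/3 - r)
c(d, Y) = 2*d/(Y + d) (c(d, Y) = (2*d)/(Y + d) = 2*d/(Y + d))
q(E) = -1 (q(E) = 2/(-3 + E/E) = 2/(-3 + 1) = 2/(-2) = 2*(-1/2) = -1)
-1538/V(44) + 4178/q(c(-2, 9)) = -1538/(-175/3 - 1*44) + 4178/(-1) = -1538/(-175/3 - 44) + 4178*(-1) = -1538/(-307/3) - 4178 = -1538*(-3/307) - 4178 = 4614/307 - 4178 = -1278032/307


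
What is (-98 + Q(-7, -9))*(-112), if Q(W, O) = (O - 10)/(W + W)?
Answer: 10824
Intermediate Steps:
Q(W, O) = (-10 + O)/(2*W) (Q(W, O) = (-10 + O)/((2*W)) = (-10 + O)*(1/(2*W)) = (-10 + O)/(2*W))
(-98 + Q(-7, -9))*(-112) = (-98 + (1/2)*(-10 - 9)/(-7))*(-112) = (-98 + (1/2)*(-1/7)*(-19))*(-112) = (-98 + 19/14)*(-112) = -1353/14*(-112) = 10824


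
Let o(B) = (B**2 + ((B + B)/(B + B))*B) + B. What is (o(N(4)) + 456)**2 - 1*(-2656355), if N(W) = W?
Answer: 2886755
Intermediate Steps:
o(B) = B**2 + 2*B (o(B) = (B**2 + ((2*B)/((2*B)))*B) + B = (B**2 + ((2*B)*(1/(2*B)))*B) + B = (B**2 + 1*B) + B = (B**2 + B) + B = (B + B**2) + B = B**2 + 2*B)
(o(N(4)) + 456)**2 - 1*(-2656355) = (4*(2 + 4) + 456)**2 - 1*(-2656355) = (4*6 + 456)**2 + 2656355 = (24 + 456)**2 + 2656355 = 480**2 + 2656355 = 230400 + 2656355 = 2886755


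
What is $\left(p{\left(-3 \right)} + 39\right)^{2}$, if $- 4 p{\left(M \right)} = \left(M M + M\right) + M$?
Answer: $\frac{23409}{16} \approx 1463.1$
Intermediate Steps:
$p{\left(M \right)} = - \frac{M}{2} - \frac{M^{2}}{4}$ ($p{\left(M \right)} = - \frac{\left(M M + M\right) + M}{4} = - \frac{\left(M^{2} + M\right) + M}{4} = - \frac{\left(M + M^{2}\right) + M}{4} = - \frac{M^{2} + 2 M}{4} = - \frac{M}{2} - \frac{M^{2}}{4}$)
$\left(p{\left(-3 \right)} + 39\right)^{2} = \left(\left(- \frac{1}{4}\right) \left(-3\right) \left(2 - 3\right) + 39\right)^{2} = \left(\left(- \frac{1}{4}\right) \left(-3\right) \left(-1\right) + 39\right)^{2} = \left(- \frac{3}{4} + 39\right)^{2} = \left(\frac{153}{4}\right)^{2} = \frac{23409}{16}$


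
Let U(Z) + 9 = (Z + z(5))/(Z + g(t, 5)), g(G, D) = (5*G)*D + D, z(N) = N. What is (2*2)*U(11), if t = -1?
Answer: -388/9 ≈ -43.111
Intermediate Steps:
g(G, D) = D + 5*D*G (g(G, D) = 5*D*G + D = D + 5*D*G)
U(Z) = -9 + (5 + Z)/(-20 + Z) (U(Z) = -9 + (Z + 5)/(Z + 5*(1 + 5*(-1))) = -9 + (5 + Z)/(Z + 5*(1 - 5)) = -9 + (5 + Z)/(Z + 5*(-4)) = -9 + (5 + Z)/(Z - 20) = -9 + (5 + Z)/(-20 + Z))
(2*2)*U(11) = (2*2)*((185 - 8*11)/(-20 + 11)) = 4*((185 - 88)/(-9)) = 4*(-⅑*97) = 4*(-97/9) = -388/9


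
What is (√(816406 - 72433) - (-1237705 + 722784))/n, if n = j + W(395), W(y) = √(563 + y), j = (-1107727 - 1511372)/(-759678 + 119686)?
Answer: -78464710883813688/35047937324501 - 1676202407208*√743973/385527310569511 + 409589760064*√712726134/385527310569511 + 19173306258355904*√958/35047937324501 ≈ 14718.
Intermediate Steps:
j = 2619099/639992 (j = -2619099/(-639992) = -2619099*(-1/639992) = 2619099/639992 ≈ 4.0924)
n = 2619099/639992 + √958 (n = 2619099/639992 + √(563 + 395) = 2619099/639992 + √958 ≈ 35.044)
(√(816406 - 72433) - (-1237705 + 722784))/n = (√(816406 - 72433) - (-1237705 + 722784))/(2619099/639992 + √958) = (√743973 - 1*(-514921))/(2619099/639992 + √958) = (√743973 + 514921)/(2619099/639992 + √958) = (514921 + √743973)/(2619099/639992 + √958)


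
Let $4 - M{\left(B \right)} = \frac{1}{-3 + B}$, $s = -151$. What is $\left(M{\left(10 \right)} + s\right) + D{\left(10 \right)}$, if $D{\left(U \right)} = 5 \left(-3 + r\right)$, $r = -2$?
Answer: $- \frac{1205}{7} \approx -172.14$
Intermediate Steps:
$D{\left(U \right)} = -25$ ($D{\left(U \right)} = 5 \left(-3 - 2\right) = 5 \left(-5\right) = -25$)
$M{\left(B \right)} = 4 - \frac{1}{-3 + B}$
$\left(M{\left(10 \right)} + s\right) + D{\left(10 \right)} = \left(\frac{-13 + 4 \cdot 10}{-3 + 10} - 151\right) - 25 = \left(\frac{-13 + 40}{7} - 151\right) - 25 = \left(\frac{1}{7} \cdot 27 - 151\right) - 25 = \left(\frac{27}{7} - 151\right) - 25 = - \frac{1030}{7} - 25 = - \frac{1205}{7}$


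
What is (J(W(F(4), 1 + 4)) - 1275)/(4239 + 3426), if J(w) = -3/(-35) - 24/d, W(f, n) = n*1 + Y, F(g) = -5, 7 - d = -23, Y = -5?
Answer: -1786/10731 ≈ -0.16643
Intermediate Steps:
d = 30 (d = 7 - 1*(-23) = 7 + 23 = 30)
W(f, n) = -5 + n (W(f, n) = n*1 - 5 = n - 5 = -5 + n)
J(w) = -5/7 (J(w) = -3/(-35) - 24/30 = -3*(-1/35) - 24*1/30 = 3/35 - ⅘ = -5/7)
(J(W(F(4), 1 + 4)) - 1275)/(4239 + 3426) = (-5/7 - 1275)/(4239 + 3426) = -8930/7/7665 = -8930/7*1/7665 = -1786/10731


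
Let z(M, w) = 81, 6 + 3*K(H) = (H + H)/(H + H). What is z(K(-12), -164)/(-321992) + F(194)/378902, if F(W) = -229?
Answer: -52213615/61001706392 ≈ -0.00085594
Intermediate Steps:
K(H) = -5/3 (K(H) = -2 + ((H + H)/(H + H))/3 = -2 + ((2*H)/((2*H)))/3 = -2 + ((2*H)*(1/(2*H)))/3 = -2 + (⅓)*1 = -2 + ⅓ = -5/3)
z(K(-12), -164)/(-321992) + F(194)/378902 = 81/(-321992) - 229/378902 = 81*(-1/321992) - 229*1/378902 = -81/321992 - 229/378902 = -52213615/61001706392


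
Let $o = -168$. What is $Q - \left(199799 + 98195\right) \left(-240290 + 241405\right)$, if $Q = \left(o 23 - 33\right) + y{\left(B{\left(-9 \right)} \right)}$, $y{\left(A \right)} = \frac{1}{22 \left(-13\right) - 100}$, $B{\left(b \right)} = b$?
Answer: $- \frac{128255141903}{386} \approx -3.3227 \cdot 10^{8}$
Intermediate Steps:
$y{\left(A \right)} = - \frac{1}{386}$ ($y{\left(A \right)} = \frac{1}{-286 - 100} = \frac{1}{-386} = - \frac{1}{386}$)
$Q = - \frac{1504243}{386}$ ($Q = \left(\left(-168\right) 23 - 33\right) - \frac{1}{386} = \left(-3864 - 33\right) - \frac{1}{386} = -3897 - \frac{1}{386} = - \frac{1504243}{386} \approx -3897.0$)
$Q - \left(199799 + 98195\right) \left(-240290 + 241405\right) = - \frac{1504243}{386} - \left(199799 + 98195\right) \left(-240290 + 241405\right) = - \frac{1504243}{386} - 297994 \cdot 1115 = - \frac{1504243}{386} - 332263310 = - \frac{128255141903}{386}$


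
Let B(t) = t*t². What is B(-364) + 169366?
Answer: -48059178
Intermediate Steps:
B(t) = t³
B(-364) + 169366 = (-364)³ + 169366 = -48228544 + 169366 = -48059178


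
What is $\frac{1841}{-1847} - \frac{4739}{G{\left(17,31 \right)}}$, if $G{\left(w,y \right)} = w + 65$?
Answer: $- \frac{8903895}{151454} \approx -58.789$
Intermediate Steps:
$G{\left(w,y \right)} = 65 + w$
$\frac{1841}{-1847} - \frac{4739}{G{\left(17,31 \right)}} = \frac{1841}{-1847} - \frac{4739}{65 + 17} = 1841 \left(- \frac{1}{1847}\right) - \frac{4739}{82} = - \frac{1841}{1847} - \frac{4739}{82} = - \frac{8903895}{151454}$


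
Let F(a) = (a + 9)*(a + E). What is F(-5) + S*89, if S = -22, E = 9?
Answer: -1942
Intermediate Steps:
F(a) = (9 + a)² (F(a) = (a + 9)*(a + 9) = (9 + a)*(9 + a) = (9 + a)²)
F(-5) + S*89 = (81 + (-5)² + 18*(-5)) - 22*89 = (81 + 25 - 90) - 1958 = 16 - 1958 = -1942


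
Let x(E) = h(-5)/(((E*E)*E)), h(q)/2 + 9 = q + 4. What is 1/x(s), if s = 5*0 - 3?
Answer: 27/20 ≈ 1.3500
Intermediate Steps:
h(q) = -10 + 2*q (h(q) = -18 + 2*(q + 4) = -18 + 2*(4 + q) = -18 + (8 + 2*q) = -10 + 2*q)
s = -3 (s = 0 - 3 = -3)
x(E) = -20/E³ (x(E) = (-10 + 2*(-5))/(((E*E)*E)) = (-10 - 10)/((E²*E)) = -20/E³)
1/x(s) = 1/(-20/(-3)³) = 1/(-20*(-1/27)) = 1/(20/27) = 27/20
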